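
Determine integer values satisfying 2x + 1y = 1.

Step 1: Check solvability.
gcd(2, 1) = 1
Since 1 divides 1, solutions exist.

Step 2: Apply extended Euclidean algorithm to find gcd.
We find integers such that 2*x0 + 1*y0 = 1

Step 3: Scale the particular solution.
Multiply by 1/1 = 1:
x = 0, y = 1

Step 4: Verify.
2*(0) + 1*(1) = 1 = 1 ✓

x = 0, y = 1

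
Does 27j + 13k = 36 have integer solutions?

Step 1: Compute gcd(27, 13).
gcd(27, 13) = 1

Step 2: Check divisibility.
Does 1 divide 36? 36 = 1 x 36, so yes.

By the theorem on linear Diophantine equations, 27j + 13k = 36 has integer solutions if and only if gcd(27, 13) divides 36. Since 1 | 36, solutions exist.

Yes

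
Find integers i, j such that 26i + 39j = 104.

Step 1: Check solvability.
gcd(26, 39) = 13
Since 13 divides 104, solutions exist.

Step 2: Apply extended Euclidean algorithm to find gcd.
We find integers such that 26*x0 + 39*y0 = 13

Step 3: Scale the particular solution.
Multiply by 104/13 = 8:
i = -8, j = 8

Step 4: Verify.
26*(-8) + 39*(8) = 104 = 104 ✓

i = -8, j = 8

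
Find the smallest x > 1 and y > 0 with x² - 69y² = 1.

We seek the smallest positive integers (x, y) with x² - 69y² = 1, i.e., x² = 69y² + 1.
Try successive y values:
y = 1: x² = 69·1² + 1 = 70, not a perfect square
y = 2: x² = 69·2² + 1 = 277, not a perfect square
y = 3: x² = 69·3² + 1 = 622, not a perfect square
... continuing the search (or via continued fractions) ...
y = 936: x² = 69·936² + 1 = 60450625, x = 7775 ✓

Verify: 7775² - 69·936² = 60450625 - 60450624 = 1 ✓

x = 7775, y = 936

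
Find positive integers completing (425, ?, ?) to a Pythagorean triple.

We need the other leg and hypotenuse such that 425² + x² = c².
Take x = 168, c = 457: 425² + 168² = 180625 + 28224 = 208849 = 457² ✓
Triple: (425, 168, 457)

(425, 168, 457)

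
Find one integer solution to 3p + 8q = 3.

Step 1: Check solvability.
gcd(3, 8) = 1
Since 1 divides 3, solutions exist.

Step 2: Apply extended Euclidean algorithm to find gcd.
We find integers such that 3*x0 + 8*y0 = 1

Step 3: Scale the particular solution.
Multiply by 3/1 = 3:
p = 9, q = -3

Step 4: Verify.
3*(9) + 8*(-3) = 3 = 3 ✓

p = 9, q = -3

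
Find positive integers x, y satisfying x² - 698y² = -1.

We need x² = 698y² - 1. Try successive y:
y = 1: x² = 698·1² - 1 = 697, not a perfect square
y = 2: x² = 698·2² - 1 = 2791, not a perfect square
y = 3: x² = 698·3² - 1 = 6281, not a perfect square
...
y = 193: x² = 698·193² - 1 = 25999801 = 5099² ✓
Check: 5099² - 698·193² = 25999801 - 25999802 = -1 ✓

x = 5099, y = 193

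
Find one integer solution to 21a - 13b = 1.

Step 1: Check solvability.
gcd(21, 13) = 1
Since 1 divides 1, solutions exist.

Step 2: Apply extended Euclidean algorithm to find gcd.
We find integers such that 21*x0 + 13*y0 = 1

Step 3: Scale the particular solution.
Multiply by 1/1 = 1:
a = 5, b = 8

Step 4: Verify.
21*(5) - 13*(8) = 1 = 1 ✓

a = 5, b = 8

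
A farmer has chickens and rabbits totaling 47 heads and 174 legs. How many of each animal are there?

Let c = chickens, r = rabbits.
Heads: c + r = 47
Legs: 2c + 4r = 174
From the first equation, c = 47 - r. Substitute:
2(47 - r) + 4r = 174
94 + 2r = 174
r = (174 - 94)/2 = 40
c = 47 - 40 = 7

Chickens: 7, Rabbits: 40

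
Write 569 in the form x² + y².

We need to find integers x, y > 0 such that x² + y² = 569.
Trying x = 13: y² = 569 - 13² = 569 - 169 = 400
y = 20
Check: 13² + 20² = 169 + 400 = 569 ✓

569 = 13² + 20²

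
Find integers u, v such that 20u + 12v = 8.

Step 1: Check solvability.
gcd(20, 12) = 4
Since 4 divides 8, solutions exist.

Step 2: Apply extended Euclidean algorithm to find gcd.
We find integers such that 20*x0 + 12*y0 = 4

Step 3: Scale the particular solution.
Multiply by 8/4 = 2:
u = -2, v = 4

Step 4: Verify.
20*(-2) + 12*(4) = 8 = 8 ✓

u = -2, v = 4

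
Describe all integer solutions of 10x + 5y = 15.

Step 1: Compute gcd(10, 5) = 5.
Since 5 divides 15, solutions exist.

Step 2: Find a particular solution using extended Euclidean algorithm.
We get x₀ = 0, y₀ = 3.
Check: 10*0 + 5*3 = 15 = 15 ✓

Step 3: Write the general solution.
x = 0 + (5/5)t = 0 + 1t
y = 3 - (10/5)t = 3 - 2t
for any integer t.

x = 0 + 1t, y = 3 - 2t for integer t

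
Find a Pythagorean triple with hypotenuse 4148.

We need a² + b² = 4148² = 17205904.
Trying: 2580² + 3248² = 6656400 + 10549504 = 17205904 ✓

(2580, 3248, 4148)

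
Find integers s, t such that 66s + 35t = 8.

Step 1: Check solvability.
gcd(66, 35) = 1
Since 1 divides 8, solutions exist.

Step 2: Apply extended Euclidean algorithm to find gcd.
We find integers such that 66*x0 + 35*y0 = 1

Step 3: Scale the particular solution.
Multiply by 8/1 = 8:
s = -72, t = 136

Step 4: Verify.
66*(-72) + 35*(136) = 8 = 8 ✓

s = -72, t = 136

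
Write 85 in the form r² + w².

We need to find integers r, w > 0 such that r² + w² = 85.
Trying r = 2: w² = 85 - 2² = 85 - 4 = 81
w = 9
Check: 2² + 9² = 4 + 81 = 85 ✓

85 = 2² + 9²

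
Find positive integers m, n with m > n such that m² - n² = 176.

Factor: m² - n² = (m+n)(m-n) = 176.
We need two factors of 176 with the same parity.
Use m+n = 88 and m-n = 2 (product 88·2 = 176).
Adding: 2m = 90, so m = 45.
Subtracting: 2n = 86, so n = 43.
Check: 45² - 43² = 2025 - 1849 = 176 ✓

m = 45, n = 43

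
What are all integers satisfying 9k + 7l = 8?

Step 1: Compute gcd(9, 7) = 1.
Since 1 divides 8, solutions exist.

Step 2: Find a particular solution using extended Euclidean algorithm.
We get k₀ = -24, l₀ = 32.
Check: 9*-24 + 7*32 = 8 = 8 ✓

Step 3: Write the general solution.
k = -24 + (7/1)t = -24 + 7t
l = 32 - (9/1)t = 32 - 9t
for any integer t.

k = -24 + 7t, l = 32 - 9t for integer t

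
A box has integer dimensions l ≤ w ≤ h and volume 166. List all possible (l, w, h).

Iterate l from 1 to ⌊166^(1/3)⌋. For each l dividing 166, iterate w ≥ l with w dividing 166/l, and set h = 166/(l·w).
Triples found (2): (1×1×166), (1×2×83)

(1×1×166), (1×2×83)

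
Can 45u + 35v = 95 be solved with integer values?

Step 1: Compute gcd(45, 35).
gcd(45, 35) = 5

Step 2: Check divisibility.
Does 5 divide 95? 95 = 5 x 19, so yes.

By the theorem on linear Diophantine equations, 45u + 35v = 95 has integer solutions if and only if gcd(45, 35) divides 95. Since 5 | 95, solutions exist.

Yes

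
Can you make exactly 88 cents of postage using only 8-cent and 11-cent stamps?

We need non-negative x, y with 8x + 11y = 88.
gcd(8, 11) = 1 divides 88, so integer solutions exist.
Search for a non-negative one: x = 0 gives 11y = 88 - 0 = 88, so y = 8.
Check: 8·0 + 11·8 = 88 ✓

Yes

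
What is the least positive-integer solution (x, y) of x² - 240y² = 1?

We seek the smallest positive integers (x, y) with x² - 240y² = 1, i.e., x² = 240y² + 1.
Try successive y values:
y = 1: x² = 240·1² + 1 = 241, not a perfect square
y = 2: x² = 240·2² + 1 = 961, x = 31 ✓

Verify: 31² - 240·2² = 961 - 960 = 1 ✓

x = 31, y = 2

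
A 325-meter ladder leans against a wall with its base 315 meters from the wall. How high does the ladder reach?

The ladder, wall, and ground form a right triangle with hypotenuse 325 and one leg 315.
By the Pythagorean theorem: h² = 325² - 315² = 105625 - 99225 = 6400
h = √6400 = 80 meters

80 meters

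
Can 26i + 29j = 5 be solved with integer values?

Step 1: Compute gcd(26, 29).
gcd(26, 29) = 1

Step 2: Check divisibility.
Does 1 divide 5? 5 = 1 x 5, so yes.

By the theorem on linear Diophantine equations, 26i + 29j = 5 has integer solutions if and only if gcd(26, 29) divides 5. Since 1 | 5, solutions exist.

Yes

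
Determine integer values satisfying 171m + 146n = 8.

Step 1: Check solvability.
gcd(171, 146) = 1
Since 1 divides 8, solutions exist.

Step 2: Apply extended Euclidean algorithm to find gcd.
We find integers such that 171*x0 + 146*y0 = 1

Step 3: Scale the particular solution.
Multiply by 8/1 = 8:
m = -280, n = 328

Step 4: Verify.
171*(-280) + 146*(328) = 8 = 8 ✓

m = -280, n = 328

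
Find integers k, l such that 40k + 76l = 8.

Step 1: Check solvability.
gcd(40, 76) = 4
Since 4 divides 8, solutions exist.

Step 2: Apply extended Euclidean algorithm to find gcd.
We find integers such that 40*x0 + 76*y0 = 4

Step 3: Scale the particular solution.
Multiply by 8/4 = 2:
k = 4, l = -2

Step 4: Verify.
40*(4) + 76*(-2) = 8 = 8 ✓

k = 4, l = -2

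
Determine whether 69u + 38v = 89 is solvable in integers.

Step 1: Compute gcd(69, 38).
gcd(69, 38) = 1

Step 2: Check divisibility.
Does 1 divide 89? 89 = 1 x 89, so yes.

By the theorem on linear Diophantine equations, 69u + 38v = 89 has integer solutions if and only if gcd(69, 38) divides 89. Since 1 | 89, solutions exist.

Yes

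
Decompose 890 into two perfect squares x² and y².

We need to find integers x, y > 0 such that x² + y² = 890.
Trying x = 7: y² = 890 - 7² = 890 - 49 = 841
y = 29
Check: 7² + 29² = 49 + 841 = 890 ✓

890 = 7² + 29²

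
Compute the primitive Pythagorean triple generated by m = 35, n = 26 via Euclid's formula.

a = m² - n² = 1225 - 676 = 549
b = 2mn = 2·35·26 = 1820
c = m² + n² = 1225 + 676 = 1901
Verify: 549² + 1820² = 301401 + 3312400 = 3613801 = 1901² ✓

(549, 1820, 1901)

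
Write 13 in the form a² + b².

We need to find integers a, b > 0 such that a² + b² = 13.
Trying a = 2: b² = 13 - 2² = 13 - 4 = 9
b = 3
Check: 2² + 3² = 4 + 9 = 13 ✓

13 = 2² + 3²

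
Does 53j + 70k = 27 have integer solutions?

Step 1: Compute gcd(53, 70).
gcd(53, 70) = 1

Step 2: Check divisibility.
Does 1 divide 27? 27 = 1 x 27, so yes.

By the theorem on linear Diophantine equations, 53j + 70k = 27 has integer solutions if and only if gcd(53, 70) divides 27. Since 1 | 27, solutions exist.

Yes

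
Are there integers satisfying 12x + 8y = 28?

Step 1: Compute gcd(12, 8).
gcd(12, 8) = 4

Step 2: Check divisibility.
Does 4 divide 28? 28 = 4 x 7, so yes.

By the theorem on linear Diophantine equations, 12x + 8y = 28 has integer solutions if and only if gcd(12, 8) divides 28. Since 4 | 28, solutions exist.

Yes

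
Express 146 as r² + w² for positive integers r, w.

We need to find integers r, w > 0 such that r² + w² = 146.
Trying r = 5: w² = 146 - 5² = 146 - 25 = 121
w = 11
Check: 5² + 11² = 25 + 121 = 146 ✓

146 = 5² + 11²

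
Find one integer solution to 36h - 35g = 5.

Step 1: Check solvability.
gcd(36, 35) = 1
Since 1 divides 5, solutions exist.

Step 2: Apply extended Euclidean algorithm to find gcd.
We find integers such that 36*x0 + 35*y0 = 1

Step 3: Scale the particular solution.
Multiply by 5/1 = 5:
h = 5, g = 5

Step 4: Verify.
36*(5) - 35*(5) = 5 = 5 ✓

h = 5, g = 5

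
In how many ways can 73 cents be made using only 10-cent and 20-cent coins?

We need non-negative integers (x, y) with 10x + 20y = 73.
For each x from 0 to 7, check if (73 - 10x) is a non-negative multiple of 20.
Solutions (x, y): none
Count: 0

0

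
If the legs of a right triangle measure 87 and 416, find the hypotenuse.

c² = a² + b² = 87² + 416² = 7569 + 173056 = 180625
c = 425

425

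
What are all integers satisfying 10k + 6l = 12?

Step 1: Compute gcd(10, 6) = 2.
Since 2 divides 12, solutions exist.

Step 2: Find a particular solution using extended Euclidean algorithm.
We get k₀ = -6, l₀ = 12.
Check: 10*-6 + 6*12 = 12 = 12 ✓

Step 3: Write the general solution.
k = -6 + (6/2)t = -6 + 3t
l = 12 - (10/2)t = 12 - 5t
for any integer t.

k = -6 + 3t, l = 12 - 5t for integer t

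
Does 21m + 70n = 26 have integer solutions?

Step 1: Compute gcd(21, 70).
gcd(21, 70) = 7

Step 2: Check divisibility.
Does 7 divide 26? 26 = 7 x 3 + 5, so no.

By the theorem on linear Diophantine equations, 21m + 70n = 26 has integer solutions if and only if gcd(21, 70) divides 26. Since 7 does not divide 26, no solutions exist.

No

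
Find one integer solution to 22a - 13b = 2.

Step 1: Check solvability.
gcd(22, 13) = 1
Since 1 divides 2, solutions exist.

Step 2: Apply extended Euclidean algorithm to find gcd.
We find integers such that 22*x0 + 13*y0 = 1

Step 3: Scale the particular solution.
Multiply by 2/1 = 2:
a = 6, b = 10

Step 4: Verify.
22*(6) - 13*(10) = 2 = 2 ✓

a = 6, b = 10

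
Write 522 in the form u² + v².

We need to find integers u, v > 0 such that u² + v² = 522.
Trying u = 9: v² = 522 - 9² = 522 - 81 = 441
v = 21
Check: 9² + 21² = 81 + 441 = 522 ✓

522 = 9² + 21²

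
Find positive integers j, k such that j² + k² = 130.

Search for j with 130 - j² a perfect square.
j = 3: 130 - 3² = 130 - 9 = 121 = 11² ✓
So j = 3, k = 11.

j = 3, k = 11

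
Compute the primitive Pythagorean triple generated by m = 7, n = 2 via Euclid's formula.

a = m² - n² = 49 - 4 = 45
b = 2mn = 2·7·2 = 28
c = m² + n² = 49 + 4 = 53
Verify: 45² + 28² = 2025 + 784 = 2809 = 53² ✓

(45, 28, 53)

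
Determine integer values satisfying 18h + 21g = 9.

Step 1: Check solvability.
gcd(18, 21) = 3
Since 3 divides 9, solutions exist.

Step 2: Apply extended Euclidean algorithm to find gcd.
We find integers such that 18*x0 + 21*y0 = 3

Step 3: Scale the particular solution.
Multiply by 9/3 = 3:
h = -3, g = 3

Step 4: Verify.
18*(-3) + 21*(3) = 9 = 9 ✓

h = -3, g = 3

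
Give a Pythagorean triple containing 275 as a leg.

We need the other leg and hypotenuse such that 275² + x² = c².
Take x = 252, c = 373: 275² + 252² = 75625 + 63504 = 139129 = 373² ✓
Triple: (275, 252, 373)

(275, 252, 373)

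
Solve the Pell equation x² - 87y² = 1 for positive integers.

We seek the smallest positive integers (x, y) with x² - 87y² = 1, i.e., x² = 87y² + 1.
Try successive y values:
y = 1: x² = 87·1² + 1 = 88, not a perfect square
y = 2: x² = 87·2² + 1 = 349, not a perfect square
y = 3: x² = 87·3² + 1 = 784, x = 28 ✓

Verify: 28² - 87·3² = 784 - 783 = 1 ✓

x = 28, y = 3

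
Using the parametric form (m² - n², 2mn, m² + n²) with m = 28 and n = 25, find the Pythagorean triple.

a = m² - n² = 28² - 25² = 784 - 625 = 159
b = 2mn = 2·28·25 = 1400
c = m² + n² = 784 + 625 = 1409
Verify: 159² + 1400² = 25281 + 1960000 = 1985281 = 1409² ✓

(159, 1400, 1409)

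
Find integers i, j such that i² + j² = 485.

We need to find integers i, j > 0 such that i² + j² = 485.
Trying i = 1: j² = 485 - 1² = 485 - 1 = 484
j = 22
Check: 1² + 22² = 1 + 484 = 485 ✓

485 = 1² + 22²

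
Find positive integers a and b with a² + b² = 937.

We need to find integers a, b > 0 such that a² + b² = 937.
Trying a = 19: b² = 937 - 19² = 937 - 361 = 576
b = 24
Check: 19² + 24² = 361 + 576 = 937 ✓

937 = 19² + 24²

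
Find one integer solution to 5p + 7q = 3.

Step 1: Check solvability.
gcd(5, 7) = 1
Since 1 divides 3, solutions exist.

Step 2: Apply extended Euclidean algorithm to find gcd.
We find integers such that 5*x0 + 7*y0 = 1

Step 3: Scale the particular solution.
Multiply by 3/1 = 3:
p = 9, q = -6

Step 4: Verify.
5*(9) + 7*(-6) = 3 = 3 ✓

p = 9, q = -6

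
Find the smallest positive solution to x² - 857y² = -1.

We need x² = 857y² - 1. Try successive y:
y = 1: x² = 857·1² - 1 = 856, not a perfect square
y = 2: x² = 857·2² - 1 = 3427, not a perfect square
y = 3: x² = 857·3² - 1 = 7712, not a perfect square
...
y = 277325: x² = 857·277325² - 1 = 65911146370624 = 8118568² ✓
Check: 8118568² - 857·277325² = 65911146370624 - 65911146370625 = -1 ✓

x = 8118568, y = 277325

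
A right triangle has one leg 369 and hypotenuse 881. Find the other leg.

b² = c² - a² = 776161 - 136161 = 640000
b = 800

800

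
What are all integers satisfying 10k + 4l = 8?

Step 1: Compute gcd(10, 4) = 2.
Since 2 divides 8, solutions exist.

Step 2: Find a particular solution using extended Euclidean algorithm.
We get k₀ = 4, l₀ = -8.
Check: 10*4 + 4*-8 = 8 = 8 ✓

Step 3: Write the general solution.
k = 4 + (4/2)t = 4 + 2t
l = -8 - (10/2)t = -8 - 5t
for any integer t.

k = 4 + 2t, l = -8 - 5t for integer t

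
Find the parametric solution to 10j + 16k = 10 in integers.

Step 1: Compute gcd(10, 16) = 2.
Since 2 divides 10, solutions exist.

Step 2: Find a particular solution using extended Euclidean algorithm.
We get j₀ = -15, k₀ = 10.
Check: 10*-15 + 16*10 = 10 = 10 ✓

Step 3: Write the general solution.
j = -15 + (16/2)t = -15 + 8t
k = 10 - (10/2)t = 10 - 5t
for any integer t.

j = -15 + 8t, k = 10 - 5t for integer t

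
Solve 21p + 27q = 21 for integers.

Step 1: Check solvability.
gcd(21, 27) = 3
Since 3 divides 21, solutions exist.

Step 2: Apply extended Euclidean algorithm to find gcd.
We find integers such that 21*x0 + 27*y0 = 3

Step 3: Scale the particular solution.
Multiply by 21/3 = 7:
p = 28, q = -21

Step 4: Verify.
21*(28) + 27*(-21) = 21 = 21 ✓

p = 28, q = -21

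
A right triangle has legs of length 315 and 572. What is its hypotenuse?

c² = a² + b² = 315² + 572² = 99225 + 327184 = 426409
c = 653

653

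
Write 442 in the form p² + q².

We need to find integers p, q > 0 such that p² + q² = 442.
Trying p = 1: q² = 442 - 1² = 442 - 1 = 441
q = 21
Check: 1² + 21² = 1 + 441 = 442 ✓

442 = 1² + 21²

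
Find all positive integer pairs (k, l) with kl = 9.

The positive divisors of 9 are: 1, 3, 9.
Each divisor d gives the pair (d, 9/d):
(1, 9), (3, 3), (9, 1)

(1, 9), (3, 3), (9, 1)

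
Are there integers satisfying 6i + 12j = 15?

Step 1: Compute gcd(6, 12).
gcd(6, 12) = 6

Step 2: Check divisibility.
Does 6 divide 15? 15 = 6 x 2 + 3, so no.

By the theorem on linear Diophantine equations, 6i + 12j = 15 has integer solutions if and only if gcd(6, 12) divides 15. Since 6 does not divide 15, no solutions exist.

No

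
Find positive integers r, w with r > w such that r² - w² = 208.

Factor: r² - w² = (r+w)(r-w) = 208.
We need two factors of 208 with the same parity.
Use r+w = 104 and r-w = 2 (product 104·2 = 208).
Adding: 2r = 106, so r = 53.
Subtracting: 2w = 102, so w = 51.
Check: 53² - 51² = 2809 - 2601 = 208 ✓

r = 53, w = 51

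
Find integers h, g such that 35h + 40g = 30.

Step 1: Check solvability.
gcd(35, 40) = 5
Since 5 divides 30, solutions exist.

Step 2: Apply extended Euclidean algorithm to find gcd.
We find integers such that 35*x0 + 40*y0 = 5

Step 3: Scale the particular solution.
Multiply by 30/5 = 6:
h = -6, g = 6

Step 4: Verify.
35*(-6) + 40*(6) = 30 = 30 ✓

h = -6, g = 6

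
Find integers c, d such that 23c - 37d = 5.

Step 1: Check solvability.
gcd(23, 37) = 1
Since 1 divides 5, solutions exist.

Step 2: Apply extended Euclidean algorithm to find gcd.
We find integers such that 23*x0 + 37*y0 = 1

Step 3: Scale the particular solution.
Multiply by 5/1 = 5:
c = -40, d = -25

Step 4: Verify.
23*(-40) - 37*(-25) = 5 = 5 ✓

c = -40, d = -25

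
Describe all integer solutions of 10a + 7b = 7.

Step 1: Compute gcd(10, 7) = 1.
Since 1 divides 7, solutions exist.

Step 2: Find a particular solution using extended Euclidean algorithm.
We get a₀ = -14, b₀ = 21.
Check: 10*-14 + 7*21 = 7 = 7 ✓

Step 3: Write the general solution.
a = -14 + (7/1)t = -14 + 7t
b = 21 - (10/1)t = 21 - 10t
for any integer t.

a = -14 + 7t, b = 21 - 10t for integer t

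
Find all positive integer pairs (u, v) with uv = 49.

The positive divisors of 49 are: 1, 7, 49.
Each divisor d gives the pair (d, 49/d):
(1, 49), (7, 7), (49, 1)

(1, 49), (7, 7), (49, 1)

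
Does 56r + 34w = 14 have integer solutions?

Step 1: Compute gcd(56, 34).
gcd(56, 34) = 2

Step 2: Check divisibility.
Does 2 divide 14? 14 = 2 x 7, so yes.

By the theorem on linear Diophantine equations, 56r + 34w = 14 has integer solutions if and only if gcd(56, 34) divides 14. Since 2 | 14, solutions exist.

Yes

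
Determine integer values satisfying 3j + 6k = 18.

Step 1: Check solvability.
gcd(3, 6) = 3
Since 3 divides 18, solutions exist.

Step 2: Apply extended Euclidean algorithm to find gcd.
We find integers such that 3*x0 + 6*y0 = 3

Step 3: Scale the particular solution.
Multiply by 18/3 = 6:
j = 6, k = 0

Step 4: Verify.
3*(6) + 6*(0) = 18 = 18 ✓

j = 6, k = 0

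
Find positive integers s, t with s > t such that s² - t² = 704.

Factor: s² - t² = (s+t)(s-t) = 704.
We need two factors of 704 with the same parity.
Use s+t = 352 and s-t = 2 (product 352·2 = 704).
Adding: 2s = 354, so s = 177.
Subtracting: 2t = 350, so t = 175.
Check: 177² - 175² = 31329 - 30625 = 704 ✓

s = 177, t = 175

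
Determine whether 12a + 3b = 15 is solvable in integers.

Step 1: Compute gcd(12, 3).
gcd(12, 3) = 3

Step 2: Check divisibility.
Does 3 divide 15? 15 = 3 x 5, so yes.

By the theorem on linear Diophantine equations, 12a + 3b = 15 has integer solutions if and only if gcd(12, 3) divides 15. Since 3 | 15, solutions exist.

Yes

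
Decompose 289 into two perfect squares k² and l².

We need to find integers k, l > 0 such that k² + l² = 289.
Trying k = 8: l² = 289 - 8² = 289 - 64 = 225
l = 15
Check: 8² + 15² = 64 + 225 = 289 ✓

289 = 8² + 15²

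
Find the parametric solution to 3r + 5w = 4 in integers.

Step 1: Compute gcd(3, 5) = 1.
Since 1 divides 4, solutions exist.

Step 2: Find a particular solution using extended Euclidean algorithm.
We get r₀ = 8, w₀ = -4.
Check: 3*8 + 5*-4 = 4 = 4 ✓

Step 3: Write the general solution.
r = 8 + (5/1)t = 8 + 5t
w = -4 - (3/1)t = -4 - 3t
for any integer t.

r = 8 + 5t, w = -4 - 3t for integer t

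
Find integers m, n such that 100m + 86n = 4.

Step 1: Check solvability.
gcd(100, 86) = 2
Since 2 divides 4, solutions exist.

Step 2: Apply extended Euclidean algorithm to find gcd.
We find integers such that 100*x0 + 86*y0 = 2

Step 3: Scale the particular solution.
Multiply by 4/2 = 2:
m = -12, n = 14

Step 4: Verify.
100*(-12) + 86*(14) = 4 = 4 ✓

m = -12, n = 14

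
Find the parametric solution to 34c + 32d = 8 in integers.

Step 1: Compute gcd(34, 32) = 2.
Since 2 divides 8, solutions exist.

Step 2: Find a particular solution using extended Euclidean algorithm.
We get c₀ = 4, d₀ = -4.
Check: 34*4 + 32*-4 = 8 = 8 ✓

Step 3: Write the general solution.
c = 4 + (32/2)t = 4 + 16t
d = -4 - (34/2)t = -4 - 17t
for any integer t.

c = 4 + 16t, d = -4 - 17t for integer t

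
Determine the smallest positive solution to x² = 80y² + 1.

We seek the smallest positive integers (x, y) with x² - 80y² = 1, i.e., x² = 80y² + 1.
Try successive y values:
y = 1: x² = 80·1² + 1 = 81, x = 9 ✓

Verify: 9² - 80·1² = 81 - 80 = 1 ✓

x = 9, y = 1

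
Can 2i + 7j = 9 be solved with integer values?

Step 1: Compute gcd(2, 7).
gcd(2, 7) = 1

Step 2: Check divisibility.
Does 1 divide 9? 9 = 1 x 9, so yes.

By the theorem on linear Diophantine equations, 2i + 7j = 9 has integer solutions if and only if gcd(2, 7) divides 9. Since 1 | 9, solutions exist.

Yes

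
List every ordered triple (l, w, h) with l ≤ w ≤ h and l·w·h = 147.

Iterate l from 1 to ⌊147^(1/3)⌋. For each l dividing 147, iterate w ≥ l with w dividing 147/l, and set h = 147/(l·w).
Triples found (4): (1×1×147), (1×3×49), (1×7×21), (3×7×7)

(1×1×147), (1×3×49), (1×7×21), (3×7×7)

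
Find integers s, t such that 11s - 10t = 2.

Step 1: Check solvability.
gcd(11, 10) = 1
Since 1 divides 2, solutions exist.

Step 2: Apply extended Euclidean algorithm to find gcd.
We find integers such that 11*x0 + 10*y0 = 1

Step 3: Scale the particular solution.
Multiply by 2/1 = 2:
s = 2, t = 2

Step 4: Verify.
11*(2) - 10*(2) = 2 = 2 ✓

s = 2, t = 2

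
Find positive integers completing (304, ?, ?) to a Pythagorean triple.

We need the other leg and hypotenuse such that 304² + x² = c².
Take x = 297, c = 425: 304² + 297² = 92416 + 88209 = 180625 = 425² ✓
Triple: (297, 304, 425)

(297, 304, 425)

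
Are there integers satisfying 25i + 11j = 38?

Step 1: Compute gcd(25, 11).
gcd(25, 11) = 1

Step 2: Check divisibility.
Does 1 divide 38? 38 = 1 x 38, so yes.

By the theorem on linear Diophantine equations, 25i + 11j = 38 has integer solutions if and only if gcd(25, 11) divides 38. Since 1 | 38, solutions exist.

Yes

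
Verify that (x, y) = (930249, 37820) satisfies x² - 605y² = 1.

Compute x² = 930249² = 865363202001
Compute 605y² = 605·37820² = 605·1430352400 = 865363202000
x² - 605y² = 865363202001 - 865363202000 = 1
Since this equals 1, (930249, 37820) is a solution.

Yes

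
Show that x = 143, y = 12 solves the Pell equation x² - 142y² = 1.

Compute x² = 143² = 20449
Compute 142y² = 142·12² = 142·144 = 20448
x² - 142y² = 20449 - 20448 = 1
Since this equals 1, (143, 12) is a solution.

Yes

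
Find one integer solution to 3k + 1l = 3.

Step 1: Check solvability.
gcd(3, 1) = 1
Since 1 divides 3, solutions exist.

Step 2: Apply extended Euclidean algorithm to find gcd.
We find integers such that 3*x0 + 1*y0 = 1

Step 3: Scale the particular solution.
Multiply by 3/1 = 3:
k = 0, l = 3

Step 4: Verify.
3*(0) + 1*(3) = 3 = 3 ✓

k = 0, l = 3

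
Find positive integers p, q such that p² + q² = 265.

Search for p with 265 - p² a perfect square.
p = 3: 265 - 3² = 265 - 9 = 256 = 16² ✓
So p = 3, q = 16.

p = 3, q = 16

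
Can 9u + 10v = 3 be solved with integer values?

Step 1: Compute gcd(9, 10).
gcd(9, 10) = 1

Step 2: Check divisibility.
Does 1 divide 3? 3 = 1 x 3, so yes.

By the theorem on linear Diophantine equations, 9u + 10v = 3 has integer solutions if and only if gcd(9, 10) divides 3. Since 1 | 3, solutions exist.

Yes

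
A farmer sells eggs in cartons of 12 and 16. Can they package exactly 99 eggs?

We need non-negative a, b with 12a + 16b = 99.
gcd(12, 16) = 4, and 4 does not divide 99.
No integer solutions exist.

No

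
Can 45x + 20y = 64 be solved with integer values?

Step 1: Compute gcd(45, 20).
gcd(45, 20) = 5

Step 2: Check divisibility.
Does 5 divide 64? 64 = 5 x 12 + 4, so no.

By the theorem on linear Diophantine equations, 45x + 20y = 64 has integer solutions if and only if gcd(45, 20) divides 64. Since 5 does not divide 64, no solutions exist.

No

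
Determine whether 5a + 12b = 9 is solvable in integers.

Step 1: Compute gcd(5, 12).
gcd(5, 12) = 1

Step 2: Check divisibility.
Does 1 divide 9? 9 = 1 x 9, so yes.

By the theorem on linear Diophantine equations, 5a + 12b = 9 has integer solutions if and only if gcd(5, 12) divides 9. Since 1 | 9, solutions exist.

Yes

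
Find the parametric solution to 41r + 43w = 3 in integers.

Step 1: Compute gcd(41, 43) = 1.
Since 1 divides 3, solutions exist.

Step 2: Find a particular solution using extended Euclidean algorithm.
We get r₀ = 63, w₀ = -60.
Check: 41*63 + 43*-60 = 3 = 3 ✓

Step 3: Write the general solution.
r = 63 + (43/1)t = 63 + 43t
w = -60 - (41/1)t = -60 - 41t
for any integer t.

r = 63 + 43t, w = -60 - 41t for integer t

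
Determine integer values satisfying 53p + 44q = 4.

Step 1: Check solvability.
gcd(53, 44) = 1
Since 1 divides 4, solutions exist.

Step 2: Apply extended Euclidean algorithm to find gcd.
We find integers such that 53*x0 + 44*y0 = 1

Step 3: Scale the particular solution.
Multiply by 4/1 = 4:
p = 20, q = -24

Step 4: Verify.
53*(20) + 44*(-24) = 4 = 4 ✓

p = 20, q = -24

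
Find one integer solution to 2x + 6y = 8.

Step 1: Check solvability.
gcd(2, 6) = 2
Since 2 divides 8, solutions exist.

Step 2: Apply extended Euclidean algorithm to find gcd.
We find integers such that 2*x0 + 6*y0 = 2

Step 3: Scale the particular solution.
Multiply by 8/2 = 4:
x = 4, y = 0

Step 4: Verify.
2*(4) + 6*(0) = 8 = 8 ✓

x = 4, y = 0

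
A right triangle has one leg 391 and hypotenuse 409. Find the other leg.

b² = c² - a² = 167281 - 152881 = 14400
b = 120

120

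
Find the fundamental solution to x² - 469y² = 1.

We seek the smallest positive integers (x, y) with x² - 469y² = 1, i.e., x² = 469y² + 1.
Try successive y values:
y = 1: x² = 469·1² + 1 = 470, not a perfect square
y = 2: x² = 469·2² + 1 = 1877, not a perfect square
y = 3: x² = 469·3² + 1 = 4222, not a perfect square
... continuing the search (or via continued fractions) ...
y = 6336: x² = 469·6336² + 1 = 18827956225, x = 137215 ✓

Verify: 137215² - 469·6336² = 18827956225 - 18827956224 = 1 ✓

x = 137215, y = 6336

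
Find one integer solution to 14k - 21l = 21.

Step 1: Check solvability.
gcd(14, 21) = 7
Since 7 divides 21, solutions exist.

Step 2: Apply extended Euclidean algorithm to find gcd.
We find integers such that 14*x0 + 21*y0 = 7

Step 3: Scale the particular solution.
Multiply by 21/7 = 3:
k = -3, l = -3

Step 4: Verify.
14*(-3) - 21*(-3) = 21 = 21 ✓

k = -3, l = -3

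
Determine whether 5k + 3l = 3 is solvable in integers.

Step 1: Compute gcd(5, 3).
gcd(5, 3) = 1

Step 2: Check divisibility.
Does 1 divide 3? 3 = 1 x 3, so yes.

By the theorem on linear Diophantine equations, 5k + 3l = 3 has integer solutions if and only if gcd(5, 3) divides 3. Since 1 | 3, solutions exist.

Yes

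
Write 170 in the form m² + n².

We need to find integers m, n > 0 such that m² + n² = 170.
Trying m = 1: n² = 170 - 1² = 170 - 1 = 169
n = 13
Check: 1² + 13² = 1 + 169 = 170 ✓

170 = 1² + 13²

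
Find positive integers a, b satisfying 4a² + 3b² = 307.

Try small values of a and check whether (307 - 4a²)/3 is a perfect square.
a = 4: 4·4² = 64, so 3b² = 307 - 64 = 243, giving b² = 81, b = 9.
Check: 4·4² + 3·9² = 64 + 243 = 307 ✓

a = 4, b = 9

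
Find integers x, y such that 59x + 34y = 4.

Step 1: Check solvability.
gcd(59, 34) = 1
Since 1 divides 4, solutions exist.

Step 2: Apply extended Euclidean algorithm to find gcd.
We find integers such that 59*x0 + 34*y0 = 1

Step 3: Scale the particular solution.
Multiply by 4/1 = 4:
x = 60, y = -104

Step 4: Verify.
59*(60) + 34*(-104) = 4 = 4 ✓

x = 60, y = -104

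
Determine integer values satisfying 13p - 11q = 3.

Step 1: Check solvability.
gcd(13, 11) = 1
Since 1 divides 3, solutions exist.

Step 2: Apply extended Euclidean algorithm to find gcd.
We find integers such that 13*x0 + 11*y0 = 1

Step 3: Scale the particular solution.
Multiply by 3/1 = 3:
p = -15, q = -18

Step 4: Verify.
13*(-15) - 11*(-18) = 3 = 3 ✓

p = -15, q = -18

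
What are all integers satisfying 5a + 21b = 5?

Step 1: Compute gcd(5, 21) = 1.
Since 1 divides 5, solutions exist.

Step 2: Find a particular solution using extended Euclidean algorithm.
We get a₀ = -20, b₀ = 5.
Check: 5*-20 + 21*5 = 5 = 5 ✓

Step 3: Write the general solution.
a = -20 + (21/1)t = -20 + 21t
b = 5 - (5/1)t = 5 - 5t
for any integer t.

a = -20 + 21t, b = 5 - 5t for integer t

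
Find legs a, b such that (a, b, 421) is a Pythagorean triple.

We need a² + b² = 421² = 177241.
Trying: 29² + 420² = 841 + 176400 = 177241 ✓

(29, 420, 421)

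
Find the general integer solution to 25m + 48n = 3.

Step 1: Compute gcd(25, 48) = 1.
Since 1 divides 3, solutions exist.

Step 2: Find a particular solution using extended Euclidean algorithm.
We get m₀ = -69, n₀ = 36.
Check: 25*-69 + 48*36 = 3 = 3 ✓

Step 3: Write the general solution.
m = -69 + (48/1)t = -69 + 48t
n = 36 - (25/1)t = 36 - 25t
for any integer t.

m = -69 + 48t, n = 36 - 25t for integer t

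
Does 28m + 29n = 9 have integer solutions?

Step 1: Compute gcd(28, 29).
gcd(28, 29) = 1

Step 2: Check divisibility.
Does 1 divide 9? 9 = 1 x 9, so yes.

By the theorem on linear Diophantine equations, 28m + 29n = 9 has integer solutions if and only if gcd(28, 29) divides 9. Since 1 | 9, solutions exist.

Yes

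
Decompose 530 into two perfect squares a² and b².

We need to find integers a, b > 0 such that a² + b² = 530.
Trying a = 1: b² = 530 - 1² = 530 - 1 = 529
b = 23
Check: 1² + 23² = 1 + 529 = 530 ✓

530 = 1² + 23²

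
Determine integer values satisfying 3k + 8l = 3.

Step 1: Check solvability.
gcd(3, 8) = 1
Since 1 divides 3, solutions exist.

Step 2: Apply extended Euclidean algorithm to find gcd.
We find integers such that 3*x0 + 8*y0 = 1

Step 3: Scale the particular solution.
Multiply by 3/1 = 3:
k = 9, l = -3

Step 4: Verify.
3*(9) + 8*(-3) = 3 = 3 ✓

k = 9, l = -3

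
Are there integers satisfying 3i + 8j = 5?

Step 1: Compute gcd(3, 8).
gcd(3, 8) = 1

Step 2: Check divisibility.
Does 1 divide 5? 5 = 1 x 5, so yes.

By the theorem on linear Diophantine equations, 3i + 8j = 5 has integer solutions if and only if gcd(3, 8) divides 5. Since 1 | 5, solutions exist.

Yes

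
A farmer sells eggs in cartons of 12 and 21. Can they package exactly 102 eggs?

We need non-negative a, b with 12a + 21b = 102.
gcd(12, 21) = 3 divides 102.
Try a = 5: 21b = 102 - 60 = 42, so b = 2.
One way: 5 cartons of 12 and 2 cartons of 21.

Yes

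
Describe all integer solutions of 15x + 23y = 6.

Step 1: Compute gcd(15, 23) = 1.
Since 1 divides 6, solutions exist.

Step 2: Find a particular solution using extended Euclidean algorithm.
We get x₀ = -18, y₀ = 12.
Check: 15*-18 + 23*12 = 6 = 6 ✓

Step 3: Write the general solution.
x = -18 + (23/1)t = -18 + 23t
y = 12 - (15/1)t = 12 - 15t
for any integer t.

x = -18 + 23t, y = 12 - 15t for integer t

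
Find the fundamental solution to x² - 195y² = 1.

We seek the smallest positive integers (x, y) with x² - 195y² = 1, i.e., x² = 195y² + 1.
Try successive y values:
y = 1: x² = 195·1² + 1 = 196, x = 14 ✓

Verify: 14² - 195·1² = 196 - 195 = 1 ✓

x = 14, y = 1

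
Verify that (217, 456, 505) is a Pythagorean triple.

Compute a² + b²:
217² + 456² = 47089 + 207936 = 255025
Compute c²:
505² = 255025
Since 255025 = 255025, it is a Pythagorean triple.

Yes, it is a Pythagorean triple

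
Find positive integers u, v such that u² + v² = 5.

Search for u with 5 - u² a perfect square.
u = 1: 5 - 1² = 5 - 1 = 4 = 2² ✓
So u = 1, v = 2.

u = 1, v = 2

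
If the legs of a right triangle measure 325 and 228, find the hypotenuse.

c² = a² + b² = 325² + 228² = 105625 + 51984 = 157609
c = 397

397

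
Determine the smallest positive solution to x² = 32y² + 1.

We seek the smallest positive integers (x, y) with x² - 32y² = 1, i.e., x² = 32y² + 1.
Try successive y values:
y = 1: x² = 32·1² + 1 = 33, not a perfect square
y = 2: x² = 32·2² + 1 = 129, not a perfect square
y = 3: x² = 32·3² + 1 = 289, x = 17 ✓

Verify: 17² - 32·3² = 289 - 288 = 1 ✓

x = 17, y = 3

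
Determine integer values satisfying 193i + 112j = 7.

Step 1: Check solvability.
gcd(193, 112) = 1
Since 1 divides 7, solutions exist.

Step 2: Apply extended Euclidean algorithm to find gcd.
We find integers such that 193*x0 + 112*y0 = 1

Step 3: Scale the particular solution.
Multiply by 7/1 = 7:
i = -329, j = 567

Step 4: Verify.
193*(-329) + 112*(567) = 7 = 7 ✓

i = -329, j = 567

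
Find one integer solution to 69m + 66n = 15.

Step 1: Check solvability.
gcd(69, 66) = 3
Since 3 divides 15, solutions exist.

Step 2: Apply extended Euclidean algorithm to find gcd.
We find integers such that 69*x0 + 66*y0 = 3

Step 3: Scale the particular solution.
Multiply by 15/3 = 5:
m = 5, n = -5

Step 4: Verify.
69*(5) + 66*(-5) = 15 = 15 ✓

m = 5, n = -5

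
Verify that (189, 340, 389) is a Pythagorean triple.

Compute a² + b²:
189² + 340² = 35721 + 115600 = 151321
Compute c²:
389² = 151321
Since 151321 = 151321, it is a Pythagorean triple.

Yes, it is a Pythagorean triple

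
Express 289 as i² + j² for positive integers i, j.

We need to find integers i, j > 0 such that i² + j² = 289.
Trying i = 8: j² = 289 - 8² = 289 - 64 = 225
j = 15
Check: 8² + 15² = 64 + 225 = 289 ✓

289 = 8² + 15²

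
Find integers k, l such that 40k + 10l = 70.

Step 1: Check solvability.
gcd(40, 10) = 10
Since 10 divides 70, solutions exist.

Step 2: Apply extended Euclidean algorithm to find gcd.
We find integers such that 40*x0 + 10*y0 = 10

Step 3: Scale the particular solution.
Multiply by 70/10 = 7:
k = 0, l = 7

Step 4: Verify.
40*(0) + 10*(7) = 70 = 70 ✓

k = 0, l = 7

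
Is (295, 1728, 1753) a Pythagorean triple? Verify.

Compute a² + b² = 295² + 1728² = 87025 + 2985984 = 3073009
Compute c² = 1753² = 3073009
Since 3073009 = 3073009, confirmed.

Yes, it is a Pythagorean triple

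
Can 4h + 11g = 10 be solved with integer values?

Step 1: Compute gcd(4, 11).
gcd(4, 11) = 1

Step 2: Check divisibility.
Does 1 divide 10? 10 = 1 x 10, so yes.

By the theorem on linear Diophantine equations, 4h + 11g = 10 has integer solutions if and only if gcd(4, 11) divides 10. Since 1 | 10, solutions exist.

Yes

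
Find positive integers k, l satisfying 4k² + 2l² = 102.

Try small values of k and check whether (102 - 4k²)/2 is a perfect square.
k = 5: 4·5² = 100, so 2l² = 102 - 100 = 2, giving l² = 1, l = 1.
Check: 4·5² + 2·1² = 100 + 2 = 102 ✓

k = 5, l = 1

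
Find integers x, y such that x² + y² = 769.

We need to find integers x, y > 0 such that x² + y² = 769.
Trying x = 12: y² = 769 - 12² = 769 - 144 = 625
y = 25
Check: 12² + 25² = 144 + 625 = 769 ✓

769 = 12² + 25²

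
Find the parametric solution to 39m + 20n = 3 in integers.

Step 1: Compute gcd(39, 20) = 1.
Since 1 divides 3, solutions exist.

Step 2: Find a particular solution using extended Euclidean algorithm.
We get m₀ = -3, n₀ = 6.
Check: 39*-3 + 20*6 = 3 = 3 ✓

Step 3: Write the general solution.
m = -3 + (20/1)t = -3 + 20t
n = 6 - (39/1)t = 6 - 39t
for any integer t.

m = -3 + 20t, n = 6 - 39t for integer t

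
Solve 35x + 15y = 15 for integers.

Step 1: Check solvability.
gcd(35, 15) = 5
Since 5 divides 15, solutions exist.

Step 2: Apply extended Euclidean algorithm to find gcd.
We find integers such that 35*x0 + 15*y0 = 5

Step 3: Scale the particular solution.
Multiply by 15/5 = 3:
x = 3, y = -6

Step 4: Verify.
35*(3) + 15*(-6) = 15 = 15 ✓

x = 3, y = -6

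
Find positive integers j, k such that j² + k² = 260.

Search for j with 260 - j² a perfect square.
j = 2: 260 - 2² = 260 - 4 = 256 = 16² ✓
So j = 2, k = 16.

j = 2, k = 16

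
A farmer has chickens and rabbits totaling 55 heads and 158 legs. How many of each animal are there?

Let c = chickens, r = rabbits.
Heads: c + r = 55
Legs: 2c + 4r = 158
From the first equation, c = 55 - r. Substitute:
2(55 - r) + 4r = 158
110 + 2r = 158
r = (158 - 110)/2 = 24
c = 55 - 24 = 31

Chickens: 31, Rabbits: 24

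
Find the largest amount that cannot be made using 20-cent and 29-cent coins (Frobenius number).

For two coprime denominations a and b, the Frobenius number (largest value not representable as a non-negative combination) is ab - a - b.
Here gcd(20, 29) = 1, so they are coprime.
F(20, 29) = 20·29 - 20 - 29 = 580 - 49 = 531

531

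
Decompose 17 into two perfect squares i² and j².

We need to find integers i, j > 0 such that i² + j² = 17.
Trying i = 1: j² = 17 - 1² = 17 - 1 = 16
j = 4
Check: 1² + 4² = 1 + 16 = 17 ✓

17 = 1² + 4²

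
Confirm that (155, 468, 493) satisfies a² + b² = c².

Compute a² + b² = 155² + 468² = 24025 + 219024 = 243049
Compute c² = 493² = 243049
Since 243049 = 243049, confirmed.

Yes, it is a Pythagorean triple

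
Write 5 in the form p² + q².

We need to find integers p, q > 0 such that p² + q² = 5.
Trying p = 1: q² = 5 - 1² = 5 - 1 = 4
q = 2
Check: 1² + 2² = 1 + 4 = 5 ✓

5 = 1² + 2²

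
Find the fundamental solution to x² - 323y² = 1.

We seek the smallest positive integers (x, y) with x² - 323y² = 1, i.e., x² = 323y² + 1.
Try successive y values:
y = 1: x² = 323·1² + 1 = 324, x = 18 ✓

Verify: 18² - 323·1² = 324 - 323 = 1 ✓

x = 18, y = 1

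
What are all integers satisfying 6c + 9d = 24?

Step 1: Compute gcd(6, 9) = 3.
Since 3 divides 24, solutions exist.

Step 2: Find a particular solution using extended Euclidean algorithm.
We get c₀ = -8, d₀ = 8.
Check: 6*-8 + 9*8 = 24 = 24 ✓

Step 3: Write the general solution.
c = -8 + (9/3)t = -8 + 3t
d = 8 - (6/3)t = 8 - 2t
for any integer t.

c = -8 + 3t, d = 8 - 2t for integer t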